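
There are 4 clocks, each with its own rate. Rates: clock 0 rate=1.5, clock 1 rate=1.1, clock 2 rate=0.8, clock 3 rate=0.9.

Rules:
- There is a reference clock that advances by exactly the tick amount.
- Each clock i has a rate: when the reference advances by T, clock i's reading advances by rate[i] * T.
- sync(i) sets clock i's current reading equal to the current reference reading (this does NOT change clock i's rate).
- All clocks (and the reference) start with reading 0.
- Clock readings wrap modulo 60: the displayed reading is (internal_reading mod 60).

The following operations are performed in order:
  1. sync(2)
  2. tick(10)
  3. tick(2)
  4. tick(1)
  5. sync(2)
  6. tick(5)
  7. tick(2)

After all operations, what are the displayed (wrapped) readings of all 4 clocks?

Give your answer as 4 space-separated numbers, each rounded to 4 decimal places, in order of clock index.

After op 1 sync(2): ref=0.0000 raw=[0.0000 0.0000 0.0000 0.0000]
After op 2 tick(10): ref=10.0000 raw=[15.0000 11.0000 8.0000 9.0000]
After op 3 tick(2): ref=12.0000 raw=[18.0000 13.2000 9.6000 10.8000]
After op 4 tick(1): ref=13.0000 raw=[19.5000 14.3000 10.4000 11.7000]
After op 5 sync(2): ref=13.0000 raw=[19.5000 14.3000 13.0000 11.7000]
After op 6 tick(5): ref=18.0000 raw=[27.0000 19.8000 17.0000 16.2000]
After op 7 tick(2): ref=20.0000 raw=[30.0000 22.0000 18.6000 18.0000]
Wrap final raw readings (mod 60): 30.0000 mod 60 = 30.0000; 22.0000 mod 60 = 22.0000; 18.6000 mod 60 = 18.6000; 18.0000 mod 60 = 18.0000

Answer: 30.0000 22.0000 18.6000 18.0000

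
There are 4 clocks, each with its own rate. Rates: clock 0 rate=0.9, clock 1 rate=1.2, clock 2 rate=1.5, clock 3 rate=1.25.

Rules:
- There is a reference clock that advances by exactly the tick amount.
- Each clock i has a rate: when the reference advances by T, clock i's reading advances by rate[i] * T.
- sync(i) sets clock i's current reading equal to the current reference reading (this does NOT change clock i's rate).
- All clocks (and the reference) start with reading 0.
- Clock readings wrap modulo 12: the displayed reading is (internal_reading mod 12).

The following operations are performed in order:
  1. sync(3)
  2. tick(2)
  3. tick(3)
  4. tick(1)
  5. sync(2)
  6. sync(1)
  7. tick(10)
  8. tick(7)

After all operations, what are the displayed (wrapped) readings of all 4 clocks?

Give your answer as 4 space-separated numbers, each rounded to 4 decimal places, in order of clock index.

Answer: 8.7000 2.4000 7.5000 4.7500

Derivation:
After op 1 sync(3): ref=0.0000 raw=[0.0000 0.0000 0.0000 0.0000]
After op 2 tick(2): ref=2.0000 raw=[1.8000 2.4000 3.0000 2.5000]
After op 3 tick(3): ref=5.0000 raw=[4.5000 6.0000 7.5000 6.2500]
After op 4 tick(1): ref=6.0000 raw=[5.4000 7.2000 9.0000 7.5000]
After op 5 sync(2): ref=6.0000 raw=[5.4000 7.2000 6.0000 7.5000]
After op 6 sync(1): ref=6.0000 raw=[5.4000 6.0000 6.0000 7.5000]
After op 7 tick(10): ref=16.0000 raw=[14.4000 18.0000 21.0000 20.0000]
After op 8 tick(7): ref=23.0000 raw=[20.7000 26.4000 31.5000 28.7500]
Wrap final raw readings (mod 12): 20.7000 mod 12 = 8.7000; 26.4000 mod 12 = 2.4000; 31.5000 mod 12 = 7.5000; 28.7500 mod 12 = 4.7500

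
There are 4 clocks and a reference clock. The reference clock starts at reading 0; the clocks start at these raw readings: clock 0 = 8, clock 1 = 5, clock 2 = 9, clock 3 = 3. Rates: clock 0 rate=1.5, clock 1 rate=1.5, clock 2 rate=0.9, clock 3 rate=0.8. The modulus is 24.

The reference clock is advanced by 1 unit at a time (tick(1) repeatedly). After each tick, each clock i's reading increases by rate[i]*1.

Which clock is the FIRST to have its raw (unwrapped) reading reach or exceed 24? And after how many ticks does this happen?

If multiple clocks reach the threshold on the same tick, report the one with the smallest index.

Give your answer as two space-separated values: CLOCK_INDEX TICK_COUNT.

Answer: 0 11

Derivation:
clock 0: start=8, rate=1.5, needs 24-8 = 16; ticks = ceil(16/1.5) = ceil(10.6667) = 11; reading at tick 11 = 8 + 1.5*11 = 24.5000
clock 1: start=5, rate=1.5, needs 24-5 = 19; ticks = ceil(19/1.5) = ceil(12.6667) = 13; reading at tick 13 = 5 + 1.5*13 = 24.5000
clock 2: start=9, rate=0.9, needs 24-9 = 15; ticks = ceil(15/0.9) = ceil(16.6667) = 17; reading at tick 17 = 9 + 0.9*17 = 24.3000
clock 3: start=3, rate=0.8, needs 24-3 = 21; ticks = ceil(21/0.8) = ceil(26.2500) = 27; reading at tick 27 = 3 + 0.8*27 = 24.6000
Minimum tick count = 11; winners = [0]; smallest index = 0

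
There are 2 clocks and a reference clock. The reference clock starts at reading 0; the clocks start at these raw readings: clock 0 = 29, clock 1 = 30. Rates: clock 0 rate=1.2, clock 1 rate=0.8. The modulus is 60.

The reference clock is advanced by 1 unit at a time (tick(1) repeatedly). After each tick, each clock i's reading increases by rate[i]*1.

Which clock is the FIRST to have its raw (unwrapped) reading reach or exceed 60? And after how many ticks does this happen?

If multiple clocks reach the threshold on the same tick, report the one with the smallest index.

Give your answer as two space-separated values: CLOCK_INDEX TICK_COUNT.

clock 0: start=29, rate=1.2, needs 60-29 = 31; ticks = ceil(31/1.2) = ceil(25.8333) = 26; reading at tick 26 = 29 + 1.2*26 = 60.2000
clock 1: start=30, rate=0.8, needs 60-30 = 30; ticks = ceil(30/0.8) = ceil(37.5000) = 38; reading at tick 38 = 30 + 0.8*38 = 60.4000
Minimum tick count = 26; winners = [0]; smallest index = 0

Answer: 0 26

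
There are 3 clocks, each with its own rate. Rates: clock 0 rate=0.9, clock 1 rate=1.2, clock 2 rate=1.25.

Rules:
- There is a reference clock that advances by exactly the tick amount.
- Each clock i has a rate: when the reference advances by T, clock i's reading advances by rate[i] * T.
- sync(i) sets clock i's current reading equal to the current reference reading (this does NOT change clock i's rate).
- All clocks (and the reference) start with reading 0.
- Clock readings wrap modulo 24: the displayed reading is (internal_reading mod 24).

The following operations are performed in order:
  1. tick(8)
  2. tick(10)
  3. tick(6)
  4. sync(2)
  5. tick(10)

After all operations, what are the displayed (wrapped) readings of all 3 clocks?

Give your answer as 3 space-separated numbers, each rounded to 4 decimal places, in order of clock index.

After op 1 tick(8): ref=8.0000 raw=[7.2000 9.6000 10.0000]
After op 2 tick(10): ref=18.0000 raw=[16.2000 21.6000 22.5000]
After op 3 tick(6): ref=24.0000 raw=[21.6000 28.8000 30.0000]
After op 4 sync(2): ref=24.0000 raw=[21.6000 28.8000 24.0000]
After op 5 tick(10): ref=34.0000 raw=[30.6000 40.8000 36.5000]
Wrap final raw readings (mod 24): 30.6000 mod 24 = 6.6000; 40.8000 mod 24 = 16.8000; 36.5000 mod 24 = 12.5000

Answer: 6.6000 16.8000 12.5000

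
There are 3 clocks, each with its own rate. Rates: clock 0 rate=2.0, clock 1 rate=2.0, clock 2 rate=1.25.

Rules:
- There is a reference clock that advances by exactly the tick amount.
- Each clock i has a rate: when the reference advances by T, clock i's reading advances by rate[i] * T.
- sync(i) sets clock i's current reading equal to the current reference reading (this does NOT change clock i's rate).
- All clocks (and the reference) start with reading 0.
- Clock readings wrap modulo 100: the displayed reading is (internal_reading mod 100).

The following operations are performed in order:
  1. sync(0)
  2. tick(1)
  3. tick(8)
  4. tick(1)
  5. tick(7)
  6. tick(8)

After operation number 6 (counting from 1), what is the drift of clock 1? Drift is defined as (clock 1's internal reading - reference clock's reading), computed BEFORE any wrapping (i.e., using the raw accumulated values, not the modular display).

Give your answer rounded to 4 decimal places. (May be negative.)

After op 1 sync(0): ref=0.0000 raw=[0.0000 0.0000 0.0000]
After op 2 tick(1): ref=1.0000 raw=[2.0000 2.0000 1.2500]
After op 3 tick(8): ref=9.0000 raw=[18.0000 18.0000 11.2500]
After op 4 tick(1): ref=10.0000 raw=[20.0000 20.0000 12.5000]
After op 5 tick(7): ref=17.0000 raw=[34.0000 34.0000 21.2500]
After op 6 tick(8): ref=25.0000 raw=[50.0000 50.0000 31.2500]
Drift of clock 1 after op 6: 50.0000 - 25.0000 = 25.0000

Answer: 25.0000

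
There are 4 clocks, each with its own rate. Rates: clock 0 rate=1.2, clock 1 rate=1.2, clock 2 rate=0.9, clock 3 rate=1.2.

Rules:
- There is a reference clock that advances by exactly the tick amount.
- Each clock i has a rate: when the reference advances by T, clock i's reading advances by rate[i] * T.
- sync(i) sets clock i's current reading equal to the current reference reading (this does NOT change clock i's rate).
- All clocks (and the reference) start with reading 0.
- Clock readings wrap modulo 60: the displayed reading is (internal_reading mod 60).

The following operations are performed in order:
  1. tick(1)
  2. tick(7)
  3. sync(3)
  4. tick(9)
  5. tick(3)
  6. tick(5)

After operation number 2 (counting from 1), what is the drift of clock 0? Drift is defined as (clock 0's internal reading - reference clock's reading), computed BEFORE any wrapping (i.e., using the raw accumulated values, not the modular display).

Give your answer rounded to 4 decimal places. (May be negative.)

Answer: 1.6000

Derivation:
After op 1 tick(1): ref=1.0000 raw=[1.2000 1.2000 0.9000 1.2000]
After op 2 tick(7): ref=8.0000 raw=[9.6000 9.6000 7.2000 9.6000]
Drift of clock 0 after op 2: 9.6000 - 8.0000 = 1.6000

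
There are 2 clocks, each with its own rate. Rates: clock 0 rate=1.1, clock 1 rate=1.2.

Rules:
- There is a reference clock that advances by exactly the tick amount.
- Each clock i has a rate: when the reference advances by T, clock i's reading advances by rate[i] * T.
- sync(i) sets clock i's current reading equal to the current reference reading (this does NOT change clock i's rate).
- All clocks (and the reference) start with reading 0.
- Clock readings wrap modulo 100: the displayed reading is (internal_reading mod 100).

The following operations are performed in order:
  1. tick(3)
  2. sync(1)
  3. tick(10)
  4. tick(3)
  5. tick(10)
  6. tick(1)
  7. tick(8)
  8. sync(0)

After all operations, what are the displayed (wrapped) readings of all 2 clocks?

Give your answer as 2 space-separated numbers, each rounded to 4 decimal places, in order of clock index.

After op 1 tick(3): ref=3.0000 raw=[3.3000 3.6000]
After op 2 sync(1): ref=3.0000 raw=[3.3000 3.0000]
After op 3 tick(10): ref=13.0000 raw=[14.3000 15.0000]
After op 4 tick(3): ref=16.0000 raw=[17.6000 18.6000]
After op 5 tick(10): ref=26.0000 raw=[28.6000 30.6000]
After op 6 tick(1): ref=27.0000 raw=[29.7000 31.8000]
After op 7 tick(8): ref=35.0000 raw=[38.5000 41.4000]
After op 8 sync(0): ref=35.0000 raw=[35.0000 41.4000]
Wrap final raw readings (mod 100): 35.0000 mod 100 = 35.0000; 41.4000 mod 100 = 41.4000

Answer: 35.0000 41.4000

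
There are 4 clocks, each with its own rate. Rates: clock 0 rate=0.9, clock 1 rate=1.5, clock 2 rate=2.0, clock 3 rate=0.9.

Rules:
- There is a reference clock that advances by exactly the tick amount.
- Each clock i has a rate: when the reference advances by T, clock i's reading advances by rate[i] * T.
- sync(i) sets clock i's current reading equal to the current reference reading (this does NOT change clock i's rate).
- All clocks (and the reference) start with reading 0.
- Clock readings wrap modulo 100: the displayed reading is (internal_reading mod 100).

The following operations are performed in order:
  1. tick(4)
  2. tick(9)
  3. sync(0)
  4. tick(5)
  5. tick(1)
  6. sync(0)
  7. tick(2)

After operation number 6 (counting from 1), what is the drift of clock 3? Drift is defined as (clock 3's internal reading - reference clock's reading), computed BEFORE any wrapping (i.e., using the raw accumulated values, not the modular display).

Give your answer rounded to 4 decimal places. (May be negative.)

After op 1 tick(4): ref=4.0000 raw=[3.6000 6.0000 8.0000 3.6000]
After op 2 tick(9): ref=13.0000 raw=[11.7000 19.5000 26.0000 11.7000]
After op 3 sync(0): ref=13.0000 raw=[13.0000 19.5000 26.0000 11.7000]
After op 4 tick(5): ref=18.0000 raw=[17.5000 27.0000 36.0000 16.2000]
After op 5 tick(1): ref=19.0000 raw=[18.4000 28.5000 38.0000 17.1000]
After op 6 sync(0): ref=19.0000 raw=[19.0000 28.5000 38.0000 17.1000]
Drift of clock 3 after op 6: 17.1000 - 19.0000 = -1.9000

Answer: -1.9000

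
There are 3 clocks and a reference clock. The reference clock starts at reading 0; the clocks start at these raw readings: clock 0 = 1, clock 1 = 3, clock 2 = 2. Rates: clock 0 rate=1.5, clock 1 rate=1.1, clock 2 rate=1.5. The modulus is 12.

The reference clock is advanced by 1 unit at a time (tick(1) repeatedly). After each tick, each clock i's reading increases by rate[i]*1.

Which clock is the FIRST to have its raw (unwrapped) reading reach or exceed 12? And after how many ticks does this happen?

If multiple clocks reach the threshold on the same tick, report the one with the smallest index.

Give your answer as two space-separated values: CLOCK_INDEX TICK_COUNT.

clock 0: start=1, rate=1.5, needs 12-1 = 11; ticks = ceil(11/1.5) = ceil(7.3333) = 8; reading at tick 8 = 1 + 1.5*8 = 13.0000
clock 1: start=3, rate=1.1, needs 12-3 = 9; ticks = ceil(9/1.1) = ceil(8.1818) = 9; reading at tick 9 = 3 + 1.1*9 = 12.9000
clock 2: start=2, rate=1.5, needs 12-2 = 10; ticks = ceil(10/1.5) = ceil(6.6667) = 7; reading at tick 7 = 2 + 1.5*7 = 12.5000
Minimum tick count = 7; winners = [2]; smallest index = 2

Answer: 2 7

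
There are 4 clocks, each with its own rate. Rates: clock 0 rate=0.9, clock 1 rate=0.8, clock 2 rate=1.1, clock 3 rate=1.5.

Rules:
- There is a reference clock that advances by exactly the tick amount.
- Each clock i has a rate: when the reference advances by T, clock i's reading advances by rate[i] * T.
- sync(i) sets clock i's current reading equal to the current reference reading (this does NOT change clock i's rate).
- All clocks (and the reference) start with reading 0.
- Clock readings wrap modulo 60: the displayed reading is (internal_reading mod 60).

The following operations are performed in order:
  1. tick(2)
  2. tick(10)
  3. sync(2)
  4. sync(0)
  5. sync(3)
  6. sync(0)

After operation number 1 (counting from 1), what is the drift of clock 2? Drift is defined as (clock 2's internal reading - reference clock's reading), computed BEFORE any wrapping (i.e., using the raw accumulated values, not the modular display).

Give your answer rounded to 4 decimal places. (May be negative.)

After op 1 tick(2): ref=2.0000 raw=[1.8000 1.6000 2.2000 3.0000]
Drift of clock 2 after op 1: 2.2000 - 2.0000 = 0.2000

Answer: 0.2000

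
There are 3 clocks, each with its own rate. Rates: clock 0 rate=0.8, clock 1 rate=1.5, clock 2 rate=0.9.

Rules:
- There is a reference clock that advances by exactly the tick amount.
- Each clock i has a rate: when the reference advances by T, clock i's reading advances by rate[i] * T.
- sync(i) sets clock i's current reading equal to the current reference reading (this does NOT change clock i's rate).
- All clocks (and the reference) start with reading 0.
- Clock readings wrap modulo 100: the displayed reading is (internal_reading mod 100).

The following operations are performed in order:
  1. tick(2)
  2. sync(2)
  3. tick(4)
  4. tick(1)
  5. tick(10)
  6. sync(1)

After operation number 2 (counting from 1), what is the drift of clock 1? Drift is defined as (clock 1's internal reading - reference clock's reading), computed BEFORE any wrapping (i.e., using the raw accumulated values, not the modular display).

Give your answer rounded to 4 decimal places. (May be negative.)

After op 1 tick(2): ref=2.0000 raw=[1.6000 3.0000 1.8000]
After op 2 sync(2): ref=2.0000 raw=[1.6000 3.0000 2.0000]
Drift of clock 1 after op 2: 3.0000 - 2.0000 = 1.0000

Answer: 1.0000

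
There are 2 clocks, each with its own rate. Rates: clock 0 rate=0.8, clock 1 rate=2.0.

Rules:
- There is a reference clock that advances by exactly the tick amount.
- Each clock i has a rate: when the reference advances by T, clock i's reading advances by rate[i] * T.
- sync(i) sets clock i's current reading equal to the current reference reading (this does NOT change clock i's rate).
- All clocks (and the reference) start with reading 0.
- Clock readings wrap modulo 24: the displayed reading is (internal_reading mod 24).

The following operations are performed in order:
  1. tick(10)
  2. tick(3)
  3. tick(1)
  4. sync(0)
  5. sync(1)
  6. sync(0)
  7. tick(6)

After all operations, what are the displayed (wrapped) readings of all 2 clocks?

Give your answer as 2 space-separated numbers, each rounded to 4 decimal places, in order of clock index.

After op 1 tick(10): ref=10.0000 raw=[8.0000 20.0000]
After op 2 tick(3): ref=13.0000 raw=[10.4000 26.0000]
After op 3 tick(1): ref=14.0000 raw=[11.2000 28.0000]
After op 4 sync(0): ref=14.0000 raw=[14.0000 28.0000]
After op 5 sync(1): ref=14.0000 raw=[14.0000 14.0000]
After op 6 sync(0): ref=14.0000 raw=[14.0000 14.0000]
After op 7 tick(6): ref=20.0000 raw=[18.8000 26.0000]
Wrap final raw readings (mod 24): 18.8000 mod 24 = 18.8000; 26.0000 mod 24 = 2.0000

Answer: 18.8000 2.0000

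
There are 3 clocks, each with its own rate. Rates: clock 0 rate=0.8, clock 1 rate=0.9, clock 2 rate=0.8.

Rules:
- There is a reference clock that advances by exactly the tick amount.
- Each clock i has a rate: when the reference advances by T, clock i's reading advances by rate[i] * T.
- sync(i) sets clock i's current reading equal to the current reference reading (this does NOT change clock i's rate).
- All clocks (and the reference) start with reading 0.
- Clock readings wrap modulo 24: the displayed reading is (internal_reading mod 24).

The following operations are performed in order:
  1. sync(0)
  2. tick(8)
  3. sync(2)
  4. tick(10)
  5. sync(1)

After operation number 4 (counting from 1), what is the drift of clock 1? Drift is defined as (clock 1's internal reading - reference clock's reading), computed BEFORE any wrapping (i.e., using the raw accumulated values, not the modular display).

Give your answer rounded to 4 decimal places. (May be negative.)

After op 1 sync(0): ref=0.0000 raw=[0.0000 0.0000 0.0000]
After op 2 tick(8): ref=8.0000 raw=[6.4000 7.2000 6.4000]
After op 3 sync(2): ref=8.0000 raw=[6.4000 7.2000 8.0000]
After op 4 tick(10): ref=18.0000 raw=[14.4000 16.2000 16.0000]
Drift of clock 1 after op 4: 16.2000 - 18.0000 = -1.8000

Answer: -1.8000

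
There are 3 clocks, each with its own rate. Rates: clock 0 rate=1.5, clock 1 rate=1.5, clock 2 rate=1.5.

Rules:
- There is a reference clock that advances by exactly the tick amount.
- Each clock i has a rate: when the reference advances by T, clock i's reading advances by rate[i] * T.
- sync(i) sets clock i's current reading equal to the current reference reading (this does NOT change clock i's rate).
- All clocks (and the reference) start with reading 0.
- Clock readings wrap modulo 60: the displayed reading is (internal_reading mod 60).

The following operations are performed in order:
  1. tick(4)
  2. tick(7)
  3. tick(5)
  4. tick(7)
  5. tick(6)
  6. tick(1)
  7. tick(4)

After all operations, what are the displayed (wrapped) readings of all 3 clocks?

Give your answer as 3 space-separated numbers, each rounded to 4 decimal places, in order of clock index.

Answer: 51.0000 51.0000 51.0000

Derivation:
After op 1 tick(4): ref=4.0000 raw=[6.0000 6.0000 6.0000]
After op 2 tick(7): ref=11.0000 raw=[16.5000 16.5000 16.5000]
After op 3 tick(5): ref=16.0000 raw=[24.0000 24.0000 24.0000]
After op 4 tick(7): ref=23.0000 raw=[34.5000 34.5000 34.5000]
After op 5 tick(6): ref=29.0000 raw=[43.5000 43.5000 43.5000]
After op 6 tick(1): ref=30.0000 raw=[45.0000 45.0000 45.0000]
After op 7 tick(4): ref=34.0000 raw=[51.0000 51.0000 51.0000]
Wrap final raw readings (mod 60): 51.0000 mod 60 = 51.0000; 51.0000 mod 60 = 51.0000; 51.0000 mod 60 = 51.0000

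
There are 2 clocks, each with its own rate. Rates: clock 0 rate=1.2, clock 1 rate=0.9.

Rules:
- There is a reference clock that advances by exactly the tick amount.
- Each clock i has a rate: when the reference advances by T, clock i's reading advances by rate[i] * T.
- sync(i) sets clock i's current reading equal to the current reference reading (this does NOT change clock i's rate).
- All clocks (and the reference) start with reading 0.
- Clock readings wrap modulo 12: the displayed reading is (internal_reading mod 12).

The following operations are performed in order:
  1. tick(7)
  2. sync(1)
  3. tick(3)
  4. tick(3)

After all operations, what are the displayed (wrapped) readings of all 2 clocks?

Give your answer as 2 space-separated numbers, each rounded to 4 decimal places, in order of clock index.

After op 1 tick(7): ref=7.0000 raw=[8.4000 6.3000]
After op 2 sync(1): ref=7.0000 raw=[8.4000 7.0000]
After op 3 tick(3): ref=10.0000 raw=[12.0000 9.7000]
After op 4 tick(3): ref=13.0000 raw=[15.6000 12.4000]
Wrap final raw readings (mod 12): 15.6000 mod 12 = 3.6000; 12.4000 mod 12 = 0.4000

Answer: 3.6000 0.4000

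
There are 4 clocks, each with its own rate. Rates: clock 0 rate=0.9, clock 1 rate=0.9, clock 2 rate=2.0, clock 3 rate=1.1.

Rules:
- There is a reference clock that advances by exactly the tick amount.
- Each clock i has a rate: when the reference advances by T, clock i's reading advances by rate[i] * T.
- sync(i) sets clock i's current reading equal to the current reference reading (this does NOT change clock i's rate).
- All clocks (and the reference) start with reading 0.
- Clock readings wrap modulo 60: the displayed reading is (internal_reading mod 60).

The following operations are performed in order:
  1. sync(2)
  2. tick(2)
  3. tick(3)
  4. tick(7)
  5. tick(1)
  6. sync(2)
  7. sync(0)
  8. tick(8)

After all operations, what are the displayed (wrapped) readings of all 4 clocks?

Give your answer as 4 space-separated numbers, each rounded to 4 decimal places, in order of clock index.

After op 1 sync(2): ref=0.0000 raw=[0.0000 0.0000 0.0000 0.0000]
After op 2 tick(2): ref=2.0000 raw=[1.8000 1.8000 4.0000 2.2000]
After op 3 tick(3): ref=5.0000 raw=[4.5000 4.5000 10.0000 5.5000]
After op 4 tick(7): ref=12.0000 raw=[10.8000 10.8000 24.0000 13.2000]
After op 5 tick(1): ref=13.0000 raw=[11.7000 11.7000 26.0000 14.3000]
After op 6 sync(2): ref=13.0000 raw=[11.7000 11.7000 13.0000 14.3000]
After op 7 sync(0): ref=13.0000 raw=[13.0000 11.7000 13.0000 14.3000]
After op 8 tick(8): ref=21.0000 raw=[20.2000 18.9000 29.0000 23.1000]
Wrap final raw readings (mod 60): 20.2000 mod 60 = 20.2000; 18.9000 mod 60 = 18.9000; 29.0000 mod 60 = 29.0000; 23.1000 mod 60 = 23.1000

Answer: 20.2000 18.9000 29.0000 23.1000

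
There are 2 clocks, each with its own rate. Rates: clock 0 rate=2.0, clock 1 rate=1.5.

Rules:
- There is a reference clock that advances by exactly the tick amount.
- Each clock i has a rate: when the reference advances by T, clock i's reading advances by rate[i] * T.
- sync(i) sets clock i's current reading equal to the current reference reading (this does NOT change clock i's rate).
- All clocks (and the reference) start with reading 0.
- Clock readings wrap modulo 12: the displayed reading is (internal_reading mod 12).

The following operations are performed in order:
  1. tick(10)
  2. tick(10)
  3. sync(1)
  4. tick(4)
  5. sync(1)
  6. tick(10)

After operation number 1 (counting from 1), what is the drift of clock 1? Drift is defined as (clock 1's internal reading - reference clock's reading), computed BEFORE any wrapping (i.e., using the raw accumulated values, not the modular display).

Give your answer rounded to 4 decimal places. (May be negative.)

Answer: 5.0000

Derivation:
After op 1 tick(10): ref=10.0000 raw=[20.0000 15.0000]
Drift of clock 1 after op 1: 15.0000 - 10.0000 = 5.0000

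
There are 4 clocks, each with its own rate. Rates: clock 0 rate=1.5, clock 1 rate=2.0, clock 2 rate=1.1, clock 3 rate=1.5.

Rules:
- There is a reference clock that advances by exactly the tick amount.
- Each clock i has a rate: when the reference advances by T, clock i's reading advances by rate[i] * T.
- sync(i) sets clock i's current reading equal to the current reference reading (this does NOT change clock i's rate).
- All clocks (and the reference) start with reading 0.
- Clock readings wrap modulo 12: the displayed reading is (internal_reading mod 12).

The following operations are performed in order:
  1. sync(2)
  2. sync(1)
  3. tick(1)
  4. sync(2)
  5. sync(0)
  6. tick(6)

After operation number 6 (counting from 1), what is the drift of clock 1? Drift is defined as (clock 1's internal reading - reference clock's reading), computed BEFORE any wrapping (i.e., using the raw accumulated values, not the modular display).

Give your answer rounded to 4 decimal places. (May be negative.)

Answer: 7.0000

Derivation:
After op 1 sync(2): ref=0.0000 raw=[0.0000 0.0000 0.0000 0.0000]
After op 2 sync(1): ref=0.0000 raw=[0.0000 0.0000 0.0000 0.0000]
After op 3 tick(1): ref=1.0000 raw=[1.5000 2.0000 1.1000 1.5000]
After op 4 sync(2): ref=1.0000 raw=[1.5000 2.0000 1.0000 1.5000]
After op 5 sync(0): ref=1.0000 raw=[1.0000 2.0000 1.0000 1.5000]
After op 6 tick(6): ref=7.0000 raw=[10.0000 14.0000 7.6000 10.5000]
Drift of clock 1 after op 6: 14.0000 - 7.0000 = 7.0000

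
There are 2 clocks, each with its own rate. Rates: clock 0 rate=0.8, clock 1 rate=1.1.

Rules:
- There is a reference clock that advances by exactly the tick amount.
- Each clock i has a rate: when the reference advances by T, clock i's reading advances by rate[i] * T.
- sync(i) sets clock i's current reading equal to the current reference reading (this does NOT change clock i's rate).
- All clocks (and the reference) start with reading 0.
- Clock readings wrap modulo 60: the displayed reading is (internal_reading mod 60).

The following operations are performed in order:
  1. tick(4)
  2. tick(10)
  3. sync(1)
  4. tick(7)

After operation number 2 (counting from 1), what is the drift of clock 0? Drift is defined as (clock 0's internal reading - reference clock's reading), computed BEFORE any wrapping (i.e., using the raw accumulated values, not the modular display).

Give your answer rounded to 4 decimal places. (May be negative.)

After op 1 tick(4): ref=4.0000 raw=[3.2000 4.4000]
After op 2 tick(10): ref=14.0000 raw=[11.2000 15.4000]
Drift of clock 0 after op 2: 11.2000 - 14.0000 = -2.8000

Answer: -2.8000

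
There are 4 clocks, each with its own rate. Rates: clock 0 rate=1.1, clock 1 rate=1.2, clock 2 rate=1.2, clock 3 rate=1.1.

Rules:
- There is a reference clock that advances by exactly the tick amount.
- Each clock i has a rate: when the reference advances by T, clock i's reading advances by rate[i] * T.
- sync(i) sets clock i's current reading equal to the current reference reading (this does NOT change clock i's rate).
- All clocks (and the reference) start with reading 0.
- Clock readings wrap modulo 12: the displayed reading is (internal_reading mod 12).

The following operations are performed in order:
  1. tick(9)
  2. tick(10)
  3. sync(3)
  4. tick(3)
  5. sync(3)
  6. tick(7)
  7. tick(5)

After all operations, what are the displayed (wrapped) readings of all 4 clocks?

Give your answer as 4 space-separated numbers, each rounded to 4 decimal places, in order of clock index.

Answer: 1.4000 4.8000 4.8000 11.2000

Derivation:
After op 1 tick(9): ref=9.0000 raw=[9.9000 10.8000 10.8000 9.9000]
After op 2 tick(10): ref=19.0000 raw=[20.9000 22.8000 22.8000 20.9000]
After op 3 sync(3): ref=19.0000 raw=[20.9000 22.8000 22.8000 19.0000]
After op 4 tick(3): ref=22.0000 raw=[24.2000 26.4000 26.4000 22.3000]
After op 5 sync(3): ref=22.0000 raw=[24.2000 26.4000 26.4000 22.0000]
After op 6 tick(7): ref=29.0000 raw=[31.9000 34.8000 34.8000 29.7000]
After op 7 tick(5): ref=34.0000 raw=[37.4000 40.8000 40.8000 35.2000]
Wrap final raw readings (mod 12): 37.4000 mod 12 = 1.4000; 40.8000 mod 12 = 4.8000; 40.8000 mod 12 = 4.8000; 35.2000 mod 12 = 11.2000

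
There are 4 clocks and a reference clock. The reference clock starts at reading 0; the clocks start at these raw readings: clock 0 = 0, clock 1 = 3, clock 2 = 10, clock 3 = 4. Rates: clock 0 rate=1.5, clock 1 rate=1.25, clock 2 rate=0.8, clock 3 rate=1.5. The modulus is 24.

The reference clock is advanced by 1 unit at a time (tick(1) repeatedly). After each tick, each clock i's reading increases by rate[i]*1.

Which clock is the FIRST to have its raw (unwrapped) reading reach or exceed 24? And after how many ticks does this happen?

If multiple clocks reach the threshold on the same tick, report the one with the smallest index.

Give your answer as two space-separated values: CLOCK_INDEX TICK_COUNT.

Answer: 3 14

Derivation:
clock 0: start=0, rate=1.5, needs 24-0 = 24; ticks = ceil(24/1.5) = ceil(16.0000) = 16; reading at tick 16 = 0 + 1.5*16 = 24.0000
clock 1: start=3, rate=1.25, needs 24-3 = 21; ticks = ceil(21/1.25) = ceil(16.8000) = 17; reading at tick 17 = 3 + 1.25*17 = 24.2500
clock 2: start=10, rate=0.8, needs 24-10 = 14; ticks = ceil(14/0.8) = ceil(17.5000) = 18; reading at tick 18 = 10 + 0.8*18 = 24.4000
clock 3: start=4, rate=1.5, needs 24-4 = 20; ticks = ceil(20/1.5) = ceil(13.3333) = 14; reading at tick 14 = 4 + 1.5*14 = 25.0000
Minimum tick count = 14; winners = [3]; smallest index = 3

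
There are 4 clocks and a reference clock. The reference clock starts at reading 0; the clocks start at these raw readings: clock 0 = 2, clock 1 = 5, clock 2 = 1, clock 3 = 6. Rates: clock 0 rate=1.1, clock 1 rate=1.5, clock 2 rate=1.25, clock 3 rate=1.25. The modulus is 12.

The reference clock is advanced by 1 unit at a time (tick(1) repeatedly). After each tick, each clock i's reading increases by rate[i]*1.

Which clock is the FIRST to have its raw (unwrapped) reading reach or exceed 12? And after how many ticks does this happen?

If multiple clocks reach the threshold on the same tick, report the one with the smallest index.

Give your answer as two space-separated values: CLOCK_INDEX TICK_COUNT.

clock 0: start=2, rate=1.1, needs 12-2 = 10; ticks = ceil(10/1.1) = ceil(9.0909) = 10; reading at tick 10 = 2 + 1.1*10 = 13.0000
clock 1: start=5, rate=1.5, needs 12-5 = 7; ticks = ceil(7/1.5) = ceil(4.6667) = 5; reading at tick 5 = 5 + 1.5*5 = 12.5000
clock 2: start=1, rate=1.25, needs 12-1 = 11; ticks = ceil(11/1.25) = ceil(8.8000) = 9; reading at tick 9 = 1 + 1.25*9 = 12.2500
clock 3: start=6, rate=1.25, needs 12-6 = 6; ticks = ceil(6/1.25) = ceil(4.8000) = 5; reading at tick 5 = 6 + 1.25*5 = 12.2500
Minimum tick count = 5; winners = [1, 3]; smallest index = 1

Answer: 1 5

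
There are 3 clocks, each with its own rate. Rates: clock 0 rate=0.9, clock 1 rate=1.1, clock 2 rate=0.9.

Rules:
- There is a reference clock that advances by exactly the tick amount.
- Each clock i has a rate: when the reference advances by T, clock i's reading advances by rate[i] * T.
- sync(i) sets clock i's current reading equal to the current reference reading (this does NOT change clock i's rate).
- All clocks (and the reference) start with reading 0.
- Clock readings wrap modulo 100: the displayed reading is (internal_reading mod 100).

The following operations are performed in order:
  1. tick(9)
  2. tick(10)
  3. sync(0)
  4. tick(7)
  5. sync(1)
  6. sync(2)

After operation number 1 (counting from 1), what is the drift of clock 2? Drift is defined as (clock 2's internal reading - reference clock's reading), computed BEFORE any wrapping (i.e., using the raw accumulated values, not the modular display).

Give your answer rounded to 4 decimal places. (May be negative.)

Answer: -0.9000

Derivation:
After op 1 tick(9): ref=9.0000 raw=[8.1000 9.9000 8.1000]
Drift of clock 2 after op 1: 8.1000 - 9.0000 = -0.9000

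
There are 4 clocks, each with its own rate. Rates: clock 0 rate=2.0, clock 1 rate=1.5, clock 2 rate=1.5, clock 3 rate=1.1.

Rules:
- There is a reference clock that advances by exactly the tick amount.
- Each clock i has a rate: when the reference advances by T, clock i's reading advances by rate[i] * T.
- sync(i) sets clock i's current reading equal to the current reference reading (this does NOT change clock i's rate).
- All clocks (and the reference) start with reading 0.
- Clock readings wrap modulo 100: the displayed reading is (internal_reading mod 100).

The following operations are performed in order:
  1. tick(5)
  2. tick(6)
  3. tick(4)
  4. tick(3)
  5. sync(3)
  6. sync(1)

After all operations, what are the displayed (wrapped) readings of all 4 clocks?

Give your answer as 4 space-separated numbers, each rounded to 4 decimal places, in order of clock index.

Answer: 36.0000 18.0000 27.0000 18.0000

Derivation:
After op 1 tick(5): ref=5.0000 raw=[10.0000 7.5000 7.5000 5.5000]
After op 2 tick(6): ref=11.0000 raw=[22.0000 16.5000 16.5000 12.1000]
After op 3 tick(4): ref=15.0000 raw=[30.0000 22.5000 22.5000 16.5000]
After op 4 tick(3): ref=18.0000 raw=[36.0000 27.0000 27.0000 19.8000]
After op 5 sync(3): ref=18.0000 raw=[36.0000 27.0000 27.0000 18.0000]
After op 6 sync(1): ref=18.0000 raw=[36.0000 18.0000 27.0000 18.0000]
Wrap final raw readings (mod 100): 36.0000 mod 100 = 36.0000; 18.0000 mod 100 = 18.0000; 27.0000 mod 100 = 27.0000; 18.0000 mod 100 = 18.0000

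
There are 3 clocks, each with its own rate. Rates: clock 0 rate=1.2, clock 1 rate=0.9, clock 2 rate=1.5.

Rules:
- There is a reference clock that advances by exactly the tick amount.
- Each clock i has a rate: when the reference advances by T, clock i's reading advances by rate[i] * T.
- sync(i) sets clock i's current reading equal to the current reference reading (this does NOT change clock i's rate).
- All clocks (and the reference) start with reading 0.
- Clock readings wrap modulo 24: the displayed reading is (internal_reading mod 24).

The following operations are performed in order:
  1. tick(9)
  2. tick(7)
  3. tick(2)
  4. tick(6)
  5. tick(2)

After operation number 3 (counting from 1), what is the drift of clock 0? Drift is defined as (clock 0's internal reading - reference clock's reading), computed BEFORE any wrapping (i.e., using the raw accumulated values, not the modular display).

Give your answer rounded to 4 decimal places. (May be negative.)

Answer: 3.6000

Derivation:
After op 1 tick(9): ref=9.0000 raw=[10.8000 8.1000 13.5000]
After op 2 tick(7): ref=16.0000 raw=[19.2000 14.4000 24.0000]
After op 3 tick(2): ref=18.0000 raw=[21.6000 16.2000 27.0000]
Drift of clock 0 after op 3: 21.6000 - 18.0000 = 3.6000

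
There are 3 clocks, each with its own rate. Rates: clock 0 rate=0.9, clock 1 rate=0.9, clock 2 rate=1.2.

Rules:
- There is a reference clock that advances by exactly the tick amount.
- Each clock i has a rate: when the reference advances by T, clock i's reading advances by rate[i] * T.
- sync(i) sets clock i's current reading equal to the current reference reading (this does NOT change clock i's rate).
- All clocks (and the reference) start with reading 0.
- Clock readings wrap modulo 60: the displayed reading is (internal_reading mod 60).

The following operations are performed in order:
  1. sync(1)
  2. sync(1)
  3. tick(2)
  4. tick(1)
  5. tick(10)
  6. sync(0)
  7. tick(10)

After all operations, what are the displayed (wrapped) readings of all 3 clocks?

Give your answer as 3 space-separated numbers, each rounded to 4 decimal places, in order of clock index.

After op 1 sync(1): ref=0.0000 raw=[0.0000 0.0000 0.0000]
After op 2 sync(1): ref=0.0000 raw=[0.0000 0.0000 0.0000]
After op 3 tick(2): ref=2.0000 raw=[1.8000 1.8000 2.4000]
After op 4 tick(1): ref=3.0000 raw=[2.7000 2.7000 3.6000]
After op 5 tick(10): ref=13.0000 raw=[11.7000 11.7000 15.6000]
After op 6 sync(0): ref=13.0000 raw=[13.0000 11.7000 15.6000]
After op 7 tick(10): ref=23.0000 raw=[22.0000 20.7000 27.6000]
Wrap final raw readings (mod 60): 22.0000 mod 60 = 22.0000; 20.7000 mod 60 = 20.7000; 27.6000 mod 60 = 27.6000

Answer: 22.0000 20.7000 27.6000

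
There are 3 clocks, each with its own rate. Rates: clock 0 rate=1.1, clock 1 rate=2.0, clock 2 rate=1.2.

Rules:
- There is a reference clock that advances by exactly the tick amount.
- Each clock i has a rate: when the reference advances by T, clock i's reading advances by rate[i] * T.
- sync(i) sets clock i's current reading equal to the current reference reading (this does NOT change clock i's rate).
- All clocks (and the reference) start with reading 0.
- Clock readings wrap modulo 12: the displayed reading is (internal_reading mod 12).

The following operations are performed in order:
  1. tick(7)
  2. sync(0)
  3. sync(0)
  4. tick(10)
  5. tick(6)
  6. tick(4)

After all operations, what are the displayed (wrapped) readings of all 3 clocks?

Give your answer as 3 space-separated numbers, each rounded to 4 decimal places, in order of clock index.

Answer: 5.0000 6.0000 8.4000

Derivation:
After op 1 tick(7): ref=7.0000 raw=[7.7000 14.0000 8.4000]
After op 2 sync(0): ref=7.0000 raw=[7.0000 14.0000 8.4000]
After op 3 sync(0): ref=7.0000 raw=[7.0000 14.0000 8.4000]
After op 4 tick(10): ref=17.0000 raw=[18.0000 34.0000 20.4000]
After op 5 tick(6): ref=23.0000 raw=[24.6000 46.0000 27.6000]
After op 6 tick(4): ref=27.0000 raw=[29.0000 54.0000 32.4000]
Wrap final raw readings (mod 12): 29.0000 mod 12 = 5.0000; 54.0000 mod 12 = 6.0000; 32.4000 mod 12 = 8.4000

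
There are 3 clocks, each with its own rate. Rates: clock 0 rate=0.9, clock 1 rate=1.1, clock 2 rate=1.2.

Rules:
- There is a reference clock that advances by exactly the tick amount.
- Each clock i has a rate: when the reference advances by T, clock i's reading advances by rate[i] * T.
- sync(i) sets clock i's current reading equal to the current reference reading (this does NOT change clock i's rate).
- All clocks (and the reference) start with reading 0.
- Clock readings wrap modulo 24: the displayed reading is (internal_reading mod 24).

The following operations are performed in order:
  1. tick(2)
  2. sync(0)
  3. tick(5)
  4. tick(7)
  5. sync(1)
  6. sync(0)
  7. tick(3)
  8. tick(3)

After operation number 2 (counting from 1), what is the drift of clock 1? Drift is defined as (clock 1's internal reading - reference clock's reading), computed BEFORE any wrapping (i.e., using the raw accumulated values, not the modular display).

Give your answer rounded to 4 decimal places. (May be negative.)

Answer: 0.2000

Derivation:
After op 1 tick(2): ref=2.0000 raw=[1.8000 2.2000 2.4000]
After op 2 sync(0): ref=2.0000 raw=[2.0000 2.2000 2.4000]
Drift of clock 1 after op 2: 2.2000 - 2.0000 = 0.2000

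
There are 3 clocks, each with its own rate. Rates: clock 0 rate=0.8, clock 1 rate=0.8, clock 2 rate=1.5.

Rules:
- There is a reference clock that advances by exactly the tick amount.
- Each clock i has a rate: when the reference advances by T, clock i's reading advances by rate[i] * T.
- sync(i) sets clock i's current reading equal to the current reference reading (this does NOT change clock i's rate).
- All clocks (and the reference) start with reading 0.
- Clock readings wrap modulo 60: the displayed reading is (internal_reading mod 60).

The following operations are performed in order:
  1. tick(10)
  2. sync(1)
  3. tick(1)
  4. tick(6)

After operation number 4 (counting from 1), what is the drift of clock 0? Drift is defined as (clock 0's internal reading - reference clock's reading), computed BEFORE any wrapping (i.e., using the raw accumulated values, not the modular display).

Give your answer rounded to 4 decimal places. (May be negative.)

Answer: -3.4000

Derivation:
After op 1 tick(10): ref=10.0000 raw=[8.0000 8.0000 15.0000]
After op 2 sync(1): ref=10.0000 raw=[8.0000 10.0000 15.0000]
After op 3 tick(1): ref=11.0000 raw=[8.8000 10.8000 16.5000]
After op 4 tick(6): ref=17.0000 raw=[13.6000 15.6000 25.5000]
Drift of clock 0 after op 4: 13.6000 - 17.0000 = -3.4000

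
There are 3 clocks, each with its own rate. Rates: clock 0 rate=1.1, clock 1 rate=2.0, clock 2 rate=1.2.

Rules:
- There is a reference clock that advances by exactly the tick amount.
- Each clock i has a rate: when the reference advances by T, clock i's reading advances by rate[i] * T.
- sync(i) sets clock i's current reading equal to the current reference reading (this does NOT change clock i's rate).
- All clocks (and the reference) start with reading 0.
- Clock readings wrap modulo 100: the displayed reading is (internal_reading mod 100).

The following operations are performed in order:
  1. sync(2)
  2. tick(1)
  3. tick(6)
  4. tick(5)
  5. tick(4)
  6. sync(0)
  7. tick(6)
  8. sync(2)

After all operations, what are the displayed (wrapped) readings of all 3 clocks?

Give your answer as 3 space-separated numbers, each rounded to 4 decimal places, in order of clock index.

Answer: 22.6000 44.0000 22.0000

Derivation:
After op 1 sync(2): ref=0.0000 raw=[0.0000 0.0000 0.0000]
After op 2 tick(1): ref=1.0000 raw=[1.1000 2.0000 1.2000]
After op 3 tick(6): ref=7.0000 raw=[7.7000 14.0000 8.4000]
After op 4 tick(5): ref=12.0000 raw=[13.2000 24.0000 14.4000]
After op 5 tick(4): ref=16.0000 raw=[17.6000 32.0000 19.2000]
After op 6 sync(0): ref=16.0000 raw=[16.0000 32.0000 19.2000]
After op 7 tick(6): ref=22.0000 raw=[22.6000 44.0000 26.4000]
After op 8 sync(2): ref=22.0000 raw=[22.6000 44.0000 22.0000]
Wrap final raw readings (mod 100): 22.6000 mod 100 = 22.6000; 44.0000 mod 100 = 44.0000; 22.0000 mod 100 = 22.0000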